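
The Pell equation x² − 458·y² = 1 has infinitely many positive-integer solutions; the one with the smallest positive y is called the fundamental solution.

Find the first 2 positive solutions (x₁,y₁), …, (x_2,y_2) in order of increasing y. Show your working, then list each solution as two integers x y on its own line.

[21; 2,2,42] for √458; ℓ=3 ⇒ convergent index 5
step 0: (21, 1)  from 21·(1,0) + (0,1)
step 1: (43, 2)  from 2·(21,1) + (1,0)
…
step 3: (4537, 212)  from 42·(107,5) + (43,2)
step 4: (9181, 429)  from 2·(4537,212) + (107,5)
step 5: (22899, 1070)  from 2·(9181,429) + (4537,212)
→ (22899, 1070).  Check: 22899²=524364201, 458·1070²=524364200, difference 1.
(x_2, y_2) = (22899·22899 + 458·1070·1070, 22899·1070 + 1070·22899) = (1048728401, 49003860)

22899 1070
1048728401 49003860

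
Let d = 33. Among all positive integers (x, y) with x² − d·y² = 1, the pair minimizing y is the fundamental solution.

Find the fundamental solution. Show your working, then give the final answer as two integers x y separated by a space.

√33 = [5; 1,2,1,10, …], period ℓ=4 (even) → k=3
i=0: a=5 ⇒ p=5, q=1
i=1: a=1 ⇒ p=6, q=1
i=2: a=2 ⇒ p=17, q=3
i=3: a=1 ⇒ p=23, q=4
→ (23, 4).  Check: 23²=529, 33·4²=528, difference 1.

23 4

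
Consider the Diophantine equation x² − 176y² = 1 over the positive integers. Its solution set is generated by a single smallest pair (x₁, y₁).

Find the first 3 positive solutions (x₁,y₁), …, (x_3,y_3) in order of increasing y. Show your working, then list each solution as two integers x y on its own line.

199 15
79201 5970
31521799 2376045

[13; 3,1,3,26] for √176; ℓ=4 ⇒ convergent index 3
a_0=13:  p_0=13·1+0=13,  q_0=13·0+1=1
a_1=3:  p_1=3·13+1=40,  q_1=3·1+0=3
a_2=1:  p_2=1·40+13=53,  q_2=1·3+1=4
a_3=3:  p_3=3·53+40=199,  q_3=3·4+3=15
(x₁, y₁) = (199, 15);  199² − 176·15² = 1 ✓
(x_2, y_2) = (199·199 + 176·15·15, 199·15 + 15·199) = (79201, 5970)
(x_3, y_3) = (199·79201 + 176·15·5970, 199·5970 + 15·79201) = (31521799, 2376045)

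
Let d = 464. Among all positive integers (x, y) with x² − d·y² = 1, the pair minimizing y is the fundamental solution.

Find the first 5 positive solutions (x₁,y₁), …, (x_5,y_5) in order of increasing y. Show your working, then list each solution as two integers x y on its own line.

9801 455
192119201 8918910
3765920568201 174828473365
73819574785756801 3426987725981820
1447011301184484245001 67175813229867162275

√464 → a₀=21, period (1,1,5,1,1,1,5,1,1,42); ℓ=10 even so k=9
step 0: (21, 1)  from 21·(1,0) + (0,1)
step 1: (22, 1)  from 1·(21,1) + (1,0)
…
step 3: (237, 11)  from 5·(43,2) + (22,1)
…
step 6: (797, 37)  from 1·(517,24) + (280,13)
step 7: (4502, 209)  from 5·(797,37) + (517,24)
step 8: (5299, 246)  from 1·(4502,209) + (797,37)
step 9: (9801, 455)  from 1·(5299,246) + (4502,209)
fundamental: x₁=9801, y₁=455  (since 96059601 − 464·207025 = 1)
n=2: (9801,455)∘(9801,455) = (9801·9801+464·455·455, 9801·455+455·9801) = (192119201,8918910)
n=3: (192119201,8918910)∘(9801,455) = (9801·192119201+464·455·8918910, 9801·8918910+455·192119201) = (3765920568201,174828473365)
n=4: (3765920568201,174828473365)∘(9801,455) = (9801·3765920568201+464·455·174828473365, 9801·174828473365+455·3765920568201) = (73819574785756801,3426987725981820)
n=5: (73819574785756801,3426987725981820)∘(9801,455) = (9801·73819574785756801+464·455·3426987725981820, 9801·3426987725981820+455·73819574785756801) = (1447011301184484245001,67175813229867162275)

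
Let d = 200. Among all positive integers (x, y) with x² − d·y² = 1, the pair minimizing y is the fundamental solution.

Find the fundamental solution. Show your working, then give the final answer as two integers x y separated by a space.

[14; 7,28] for √200; ℓ=2 ⇒ convergent index 1
step 0: (14, 1)  from 14·(1,0) + (0,1)
step 1: (99, 7)  from 7·(14,1) + (1,0)
(x₁, y₁) = (99, 7);  99² − 200·7² = 1 ✓

99 7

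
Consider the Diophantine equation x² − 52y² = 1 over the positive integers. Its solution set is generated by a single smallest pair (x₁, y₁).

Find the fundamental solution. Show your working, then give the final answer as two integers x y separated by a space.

649 90

d=52: √d = [7; 4,1,2,1,4,14] (ℓ=6, even), read p_5/q_5
i=0: a=7 ⇒ p=7, q=1
i=1: a=4 ⇒ p=29, q=4
…
i=4: a=1 ⇒ p=137, q=19
i=5: a=4 ⇒ p=649, q=90
→ (649, 90).  Check: 649²=421201, 52·90²=421200, difference 1.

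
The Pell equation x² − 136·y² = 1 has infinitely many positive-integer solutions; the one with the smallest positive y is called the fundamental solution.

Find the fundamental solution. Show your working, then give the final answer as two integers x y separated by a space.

35 3

[11; 1,1,1,22] for √136; ℓ=4 ⇒ convergent index 3
a_0=11:  p_0=11·1+0=11,  q_0=11·0+1=1
…
a_2=1:  p_2=1·12+11=23,  q_2=1·1+1=2
a_3=1:  p_3=1·23+12=35,  q_3=1·2+1=3
→ (35, 3).  Check: 35²=1225, 136·3²=1224, difference 1.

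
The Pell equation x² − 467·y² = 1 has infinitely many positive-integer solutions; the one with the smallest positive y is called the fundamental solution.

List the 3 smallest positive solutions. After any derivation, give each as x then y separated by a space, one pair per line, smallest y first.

1625626 75225
5285319783751 244575431700
17183906517558380626 795176361465413175

√467 = [21; 1,1,1,1,3,…,1,1,42, …], period ℓ=14 (even) → k=13
k=0  a_k=21  p_k/q_k = 21/1
…
k=4  a_k=1  p_k/q_k = 108/5
k=5  a_k=3  p_k/q_k = 389/18
k=6  a_k=3  p_k/q_k = 1275/59
k=7  a_k=21  p_k/q_k = 27164/1257
k=8  a_k=3  p_k/q_k = 82767/3830
k=9  a_k=3  p_k/q_k = 275465/12747
k=10  a_k=1  p_k/q_k = 358232/16577
…
k=12  a_k=1  p_k/q_k = 991929/45901
k=13  a_k=1  p_k/q_k = 1625626/75225
(x₁, y₁) = (1625626, 75225);  1625626² − 467·75225² = 1 ✓
(1625626+75225√467)^2 = 5285319783751 + 244575431700√467
(1625626+75225√467)^3 = 17183906517558380626 + 795176361465413175√467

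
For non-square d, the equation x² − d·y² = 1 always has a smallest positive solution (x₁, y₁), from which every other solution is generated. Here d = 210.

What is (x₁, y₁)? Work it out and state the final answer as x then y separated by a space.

d=210: √d = [14; 2,28] (ℓ=2, even), read p_1/q_1
i=0: a=14 ⇒ p=14, q=1
i=1: a=2 ⇒ p=29, q=2
fundamental: x₁=29, y₁=2  (since 841 − 210·4 = 1)

29 2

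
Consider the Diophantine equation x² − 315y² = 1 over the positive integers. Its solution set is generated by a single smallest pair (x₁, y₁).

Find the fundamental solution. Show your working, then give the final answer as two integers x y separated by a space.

d=315: √d = [17; 1,2,1,34] (ℓ=4, even), read p_3/q_3
a_0=17:  p_0=17·1+0=17,  q_0=17·0+1=1
…
a_2=2:  p_2=2·18+17=53,  q_2=2·1+1=3
a_3=1:  p_3=1·53+18=71,  q_3=1·3+1=4
→ (71, 4).  Check: 71²=5041, 315·4²=5040, difference 1.

71 4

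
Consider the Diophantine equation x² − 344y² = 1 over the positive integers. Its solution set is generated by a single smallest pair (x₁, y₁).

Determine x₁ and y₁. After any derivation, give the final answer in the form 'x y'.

d=344: √d = [18; 1,1,4,1,3,1,4,1,1,36] (ℓ=10, even), read p_9/q_9
i=0: a=18 ⇒ p=18, q=1
i=1: a=1 ⇒ p=19, q=1
i=2: a=1 ⇒ p=37, q=2
i=3: a=4 ⇒ p=167, q=9
…
i=6: a=1 ⇒ p=983, q=53
…
i=8: a=1 ⇒ p=5694, q=307
i=9: a=1 ⇒ p=10405, q=561
fundamental: x₁=10405, y₁=561  (since 108264025 − 344·314721 = 1)

10405 561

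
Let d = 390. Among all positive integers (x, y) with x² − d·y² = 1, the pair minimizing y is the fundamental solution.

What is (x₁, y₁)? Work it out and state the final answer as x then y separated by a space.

79 4

√390 → a₀=19, period (1,2,1,38); ℓ=4 even so k=3
step 0: (19, 1)  from 19·(1,0) + (0,1)
step 1: (20, 1)  from 1·(19,1) + (1,0)
step 2: (59, 3)  from 2·(20,1) + (19,1)
step 3: (79, 4)  from 1·(59,3) + (20,1)
→ (79, 4).  Check: 79²=6241, 390·4²=6240, difference 1.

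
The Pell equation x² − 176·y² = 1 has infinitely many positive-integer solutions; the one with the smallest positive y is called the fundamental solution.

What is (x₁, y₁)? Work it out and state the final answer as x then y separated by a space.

199 15

[13; 3,1,3,26] for √176; ℓ=4 ⇒ convergent index 3
step 0: (13, 1)  from 13·(1,0) + (0,1)
…
step 2: (53, 4)  from 1·(40,3) + (13,1)
step 3: (199, 15)  from 3·(53,4) + (40,3)
→ (199, 15).  Check: 199²=39601, 176·15²=39600, difference 1.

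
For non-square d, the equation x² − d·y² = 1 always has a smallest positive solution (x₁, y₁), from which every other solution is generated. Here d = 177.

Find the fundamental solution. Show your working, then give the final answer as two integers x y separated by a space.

d=177: √d = [13; 3,3,2,8,2,3,3,26] (ℓ=8, even), read p_7/q_7
i=0: a=13 ⇒ p=13, q=1
…
i=2: a=3 ⇒ p=133, q=10
…
i=4: a=8 ⇒ p=2581, q=194
i=5: a=2 ⇒ p=5468, q=411
i=6: a=3 ⇒ p=18985, q=1427
i=7: a=3 ⇒ p=62423, q=4692
(x₁, y₁) = (62423, 4692);  62423² − 177·4692² = 1 ✓

62423 4692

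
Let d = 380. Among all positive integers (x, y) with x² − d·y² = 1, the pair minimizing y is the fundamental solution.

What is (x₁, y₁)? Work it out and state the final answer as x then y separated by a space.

[19; 2,38] for √380; ℓ=2 ⇒ convergent index 1
a_0=19:  p_0=19·1+0=19,  q_0=19·0+1=1
a_1=2:  p_1=2·19+1=39,  q_1=2·1+0=2
(x₁, y₁) = (39, 2);  39² − 380·2² = 1 ✓

39 2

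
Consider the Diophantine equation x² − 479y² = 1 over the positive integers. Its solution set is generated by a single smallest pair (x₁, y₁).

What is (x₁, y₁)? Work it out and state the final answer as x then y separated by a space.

d=479: √d = [21; 1,7,1,3,2,21,2,3,1,7,1,42] (ℓ=12, even), read p_11/q_11
k=0  a_k=21  p_k/q_k = 21/1
k=1  a_k=1  p_k/q_k = 22/1
k=2  a_k=7  p_k/q_k = 175/8
k=3  a_k=1  p_k/q_k = 197/9
k=4  a_k=3  p_k/q_k = 766/35
k=5  a_k=2  p_k/q_k = 1729/79
k=6  a_k=21  p_k/q_k = 37075/1694
k=7  a_k=2  p_k/q_k = 75879/3467
k=8  a_k=3  p_k/q_k = 264712/12095
…
k=10  a_k=7  p_k/q_k = 2648849/121029
k=11  a_k=1  p_k/q_k = 2989440/136591
→ (2989440, 136591).  Check: 2989440²=8936751513600, 479·136591²=8936751513599, difference 1.

2989440 136591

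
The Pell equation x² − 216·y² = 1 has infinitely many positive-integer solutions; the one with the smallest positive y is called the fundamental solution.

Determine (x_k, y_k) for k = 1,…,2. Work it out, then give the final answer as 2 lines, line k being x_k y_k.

d=216: √d = [14; 1,2,3,2,1,28] (ℓ=6, even), read p_5/q_5
i=0: a=14 ⇒ p=14, q=1
…
i=3: a=3 ⇒ p=147, q=10
i=4: a=2 ⇒ p=338, q=23
i=5: a=1 ⇒ p=485, q=33
→ (485, 33).  Check: 485²=235225, 216·33²=235224, difference 1.
(485+33√216)^2 = 470449 + 32010√216

485 33
470449 32010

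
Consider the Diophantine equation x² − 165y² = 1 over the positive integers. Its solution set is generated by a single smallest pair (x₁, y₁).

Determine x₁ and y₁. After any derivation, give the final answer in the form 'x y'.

1079 84

√165 → a₀=12, period (1,5,2,5,1,24); ℓ=6 even so k=5
a_0=12:  p_0=12·1+0=12,  q_0=12·0+1=1
a_1=1:  p_1=1·12+1=13,  q_1=1·1+0=1
a_2=5:  p_2=5·13+12=77,  q_2=5·1+1=6
…
a_4=5:  p_4=5·167+77=912,  q_4=5·13+6=71
a_5=1:  p_5=1·912+167=1079,  q_5=1·71+13=84
(x₁, y₁) = (1079, 84);  1079² − 165·84² = 1 ✓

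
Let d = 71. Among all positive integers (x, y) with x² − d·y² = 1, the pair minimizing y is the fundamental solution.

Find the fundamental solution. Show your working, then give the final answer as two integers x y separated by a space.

3480 413

[8; 2,2,1,7,1,2,2,16] for √71; ℓ=8 ⇒ convergent index 7
i=0: a=8 ⇒ p=8, q=1
i=1: a=2 ⇒ p=17, q=2
…
i=3: a=1 ⇒ p=59, q=7
…
i=6: a=2 ⇒ p=1483, q=176
i=7: a=2 ⇒ p=3480, q=413
fundamental: x₁=3480, y₁=413  (since 12110400 − 71·170569 = 1)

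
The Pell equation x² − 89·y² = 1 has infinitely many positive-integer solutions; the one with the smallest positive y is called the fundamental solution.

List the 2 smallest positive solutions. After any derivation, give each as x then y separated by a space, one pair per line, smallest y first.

500001 53000
500002000001 53000106000

√89 → a₀=9, period (2,3,3,2,18); ℓ=5 odd so k=9
k=0  a_k=9  p_k/q_k = 9/1
k=1  a_k=2  p_k/q_k = 19/2
k=2  a_k=3  p_k/q_k = 66/7
k=3  a_k=3  p_k/q_k = 217/23
…
k=5  a_k=18  p_k/q_k = 9217/977
k=6  a_k=2  p_k/q_k = 18934/2007
k=7  a_k=3  p_k/q_k = 66019/6998
k=8  a_k=3  p_k/q_k = 216991/23001
k=9  a_k=2  p_k/q_k = 500001/53000
→ (500001, 53000).  Check: 500001²=250001000001, 89·53000²=250001000000, difference 1.
(x_2, y_2) = (500001·500001 + 89·53000·53000, 500001·53000 + 53000·500001) = (500002000001, 53000106000)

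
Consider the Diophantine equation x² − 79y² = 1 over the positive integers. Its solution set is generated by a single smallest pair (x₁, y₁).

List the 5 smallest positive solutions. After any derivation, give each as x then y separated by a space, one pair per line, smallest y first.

80 9
12799 1440
2047760 230391
327628801 36861120
52418560400 5897548809

d=79: √d = [8; 1,7,1,16] (ℓ=4, even), read p_3/q_3
step 0: (8, 1)  from 8·(1,0) + (0,1)
…
step 2: (71, 8)  from 7·(9,1) + (8,1)
step 3: (80, 9)  from 1·(71,8) + (9,1)
→ (80, 9).  Check: 80²=6400, 79·9²=6399, difference 1.
(80+9√79)^2 = 12799 + 1440√79
(80+9√79)^3 = 2047760 + 230391√79
(80+9√79)^4 = 327628801 + 36861120√79
(80+9√79)^5 = 52418560400 + 5897548809√79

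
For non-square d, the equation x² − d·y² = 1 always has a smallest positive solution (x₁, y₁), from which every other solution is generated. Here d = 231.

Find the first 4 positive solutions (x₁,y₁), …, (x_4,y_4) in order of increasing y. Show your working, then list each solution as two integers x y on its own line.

√231 = [15; 5,30, …], period ℓ=2 (even) → k=1
i=0: a=15 ⇒ p=15, q=1
i=1: a=5 ⇒ p=76, q=5
→ (76, 5).  Check: 76²=5776, 231·5²=5775, difference 1.
(x_2, y_2) = (76·76 + 231·5·5, 76·5 + 5·76) = (11551, 760)
(x_3, y_3) = (76·11551 + 231·5·760, 76·760 + 5·11551) = (1755676, 115515)
(x_4, y_4) = (76·1755676 + 231·5·115515, 76·115515 + 5·1755676) = (266851201, 17557520)

76 5
11551 760
1755676 115515
266851201 17557520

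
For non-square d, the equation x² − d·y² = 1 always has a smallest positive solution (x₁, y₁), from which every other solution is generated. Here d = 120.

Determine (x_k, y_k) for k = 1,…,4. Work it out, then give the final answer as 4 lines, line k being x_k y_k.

11 1
241 22
5291 483
116161 10604

√120 = [10; 1,20, …], period ℓ=2 (even) → k=1
i=0: a=10 ⇒ p=10, q=1
i=1: a=1 ⇒ p=11, q=1
(x₁, y₁) = (11, 1);  11² − 120·1² = 1 ✓
n=2: (11,1)∘(11,1) = (11·11+120·1·1, 11·1+1·11) = (241,22)
n=3: (241,22)∘(11,1) = (11·241+120·1·22, 11·22+1·241) = (5291,483)
n=4: (5291,483)∘(11,1) = (11·5291+120·1·483, 11·483+1·5291) = (116161,10604)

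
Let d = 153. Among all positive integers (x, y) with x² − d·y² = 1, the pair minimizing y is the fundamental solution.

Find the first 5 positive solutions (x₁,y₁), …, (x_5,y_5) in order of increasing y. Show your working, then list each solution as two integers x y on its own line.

d=153: √d = [12; 2,1,2,2,2,1,2,24] (ℓ=8, even), read p_7/q_7
i=0: a=12 ⇒ p=12, q=1
…
i=2: a=1 ⇒ p=37, q=3
i=3: a=2 ⇒ p=99, q=8
i=4: a=2 ⇒ p=235, q=19
i=5: a=2 ⇒ p=569, q=46
i=6: a=1 ⇒ p=804, q=65
i=7: a=2 ⇒ p=2177, q=176
→ (2177, 176).  Check: 2177²=4739329, 153·176²=4739328, difference 1.
(x_2, y_2) = (2177·2177 + 153·176·176, 2177·176 + 176·2177) = (9478657, 766304)
(x_3, y_3) = (2177·9478657 + 153·176·766304, 2177·766304 + 176·9478657) = (41270070401, 3336487440)
(x_4, y_4) = (2177·41270070401 + 153·176·3336487440, 2177·3336487440 + 176·41270070401) = (179689877047297, 14527065547456)
(x_5, y_5) = (2177·179689877047297 + 153·176·14527065547456, 2177·14527065547456 + 176·179689877047297) = (782369683393860737, 63250840057135984)

2177 176
9478657 766304
41270070401 3336487440
179689877047297 14527065547456
782369683393860737 63250840057135984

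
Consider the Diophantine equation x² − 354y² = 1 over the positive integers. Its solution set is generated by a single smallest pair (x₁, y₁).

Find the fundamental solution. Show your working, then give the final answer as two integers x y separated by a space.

√354 → a₀=18, period (1,4,2,2,18,2,2,4,1,36); ℓ=10 even so k=9
step 0: (18, 1)  from 18·(1,0) + (0,1)
step 1: (19, 1)  from 1·(18,1) + (1,0)
step 2: (94, 5)  from 4·(19,1) + (18,1)
step 3: (207, 11)  from 2·(94,5) + (19,1)
step 4: (508, 27)  from 2·(207,11) + (94,5)
step 5: (9351, 497)  from 18·(508,27) + (207,11)
step 6: (19210, 1021)  from 2·(9351,497) + (508,27)
step 7: (47771, 2539)  from 2·(19210,1021) + (9351,497)
step 8: (210294, 11177)  from 4·(47771,2539) + (19210,1021)
step 9: (258065, 13716)  from 1·(210294,11177) + (47771,2539)
fundamental: x₁=258065, y₁=13716  (since 66597544225 − 354·188128656 = 1)

258065 13716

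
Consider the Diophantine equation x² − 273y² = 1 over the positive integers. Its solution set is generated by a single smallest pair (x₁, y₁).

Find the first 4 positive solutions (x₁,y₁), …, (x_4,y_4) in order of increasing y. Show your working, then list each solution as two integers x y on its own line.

727 44
1057057 63976
1536960151 93021060
2234739002497 135252557264

√273 → a₀=16, period (1,1,10,1,1,32); ℓ=6 even so k=5
i=0: a=16 ⇒ p=16, q=1
i=1: a=1 ⇒ p=17, q=1
i=2: a=1 ⇒ p=33, q=2
i=3: a=10 ⇒ p=347, q=21
i=4: a=1 ⇒ p=380, q=23
i=5: a=1 ⇒ p=727, q=44
→ (727, 44).  Check: 727²=528529, 273·44²=528528, difference 1.
(727+44√273)^2 = 1057057 + 63976√273
(727+44√273)^3 = 1536960151 + 93021060√273
(727+44√273)^4 = 2234739002497 + 135252557264√273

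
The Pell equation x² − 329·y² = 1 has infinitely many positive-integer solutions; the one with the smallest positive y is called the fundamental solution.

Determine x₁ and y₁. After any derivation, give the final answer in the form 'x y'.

√329 = [18; 7,4,2,1,1,4,1,1,2,4,7,36, …], period ℓ=12 (even) → k=11
step 0: (18, 1)  from 18·(1,0) + (0,1)
step 1: (127, 7)  from 7·(18,1) + (1,0)
step 2: (526, 29)  from 4·(127,7) + (18,1)
step 3: (1179, 65)  from 2·(526,29) + (127,7)
step 4: (1705, 94)  from 1·(1179,65) + (526,29)
…
step 9: (74857, 4127)  from 2·(29366,1619) + (16125,889)
step 10: (328794, 18127)  from 4·(74857,4127) + (29366,1619)
step 11: (2376415, 131016)  from 7·(328794,18127) + (74857,4127)
(x₁, y₁) = (2376415, 131016);  2376415² − 329·131016² = 1 ✓

2376415 131016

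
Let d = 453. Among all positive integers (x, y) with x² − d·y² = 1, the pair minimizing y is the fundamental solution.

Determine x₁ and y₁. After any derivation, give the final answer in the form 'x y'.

1653751 77700

[21; 3,1,1,10,14,10,1,1,3,42] for √453; ℓ=10 ⇒ convergent index 9
a_0=21:  p_0=21·1+0=21,  q_0=21·0+1=1
a_1=3:  p_1=3·21+1=64,  q_1=3·1+0=3
…
a_3=1:  p_3=1·85+64=149,  q_3=1·4+3=7
a_4=10:  p_4=10·149+85=1575,  q_4=10·7+4=74
…
a_6=10:  p_6=10·22199+1575=223565,  q_6=10·1043+74=10504
a_7=1:  p_7=1·223565+22199=245764,  q_7=1·10504+1043=11547
a_8=1:  p_8=1·245764+223565=469329,  q_8=1·11547+10504=22051
a_9=3:  p_9=3·469329+245764=1653751,  q_9=3·22051+11547=77700
(x₁, y₁) = (1653751, 77700);  1653751² − 453·77700² = 1 ✓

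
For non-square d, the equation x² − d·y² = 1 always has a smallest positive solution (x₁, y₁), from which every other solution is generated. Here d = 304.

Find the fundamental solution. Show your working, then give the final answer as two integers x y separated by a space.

57799 3315

√304 → a₀=17, period (2,3,2,1,1,1,1,1,2,3,2,34); ℓ=12 even so k=11
i=0: a=17 ⇒ p=17, q=1
i=1: a=2 ⇒ p=35, q=2
…
i=3: a=2 ⇒ p=279, q=16
…
i=6: a=1 ⇒ p=1081, q=62
…
i=10: a=3 ⇒ p=25177, q=1444
i=11: a=2 ⇒ p=57799, q=3315
(x₁, y₁) = (57799, 3315);  57799² − 304·3315² = 1 ✓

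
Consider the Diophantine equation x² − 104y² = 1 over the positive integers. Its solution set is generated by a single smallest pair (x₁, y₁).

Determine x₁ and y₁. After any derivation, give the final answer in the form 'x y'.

[10; 5,20] for √104; ℓ=2 ⇒ convergent index 1
a_0=10:  p_0=10·1+0=10,  q_0=10·0+1=1
a_1=5:  p_1=5·10+1=51,  q_1=5·1+0=5
fundamental: x₁=51, y₁=5  (since 2601 − 104·25 = 1)

51 5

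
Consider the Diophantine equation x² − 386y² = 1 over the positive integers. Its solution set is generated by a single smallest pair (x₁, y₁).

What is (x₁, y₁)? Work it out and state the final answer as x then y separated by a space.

111555 5678

d=386: √d = [19; 1,1,1,4,1,18,1,4,1,1,1,38] (ℓ=12, even), read p_11/q_11
step 0: (19, 1)  from 19·(1,0) + (0,1)
…
step 6: (6287, 320)  from 18·(334,17) + (275,14)
…
step 10: (72163, 3673)  from 1·(39392,2005) + (32771,1668)
step 11: (111555, 5678)  from 1·(72163,3673) + (39392,2005)
(x₁, y₁) = (111555, 5678);  111555² − 386·5678² = 1 ✓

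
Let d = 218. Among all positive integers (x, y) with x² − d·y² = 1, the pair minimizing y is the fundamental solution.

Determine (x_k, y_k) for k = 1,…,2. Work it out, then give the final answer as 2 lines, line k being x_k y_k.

d=218: √d = [14; 1,3,3,1,28] (ℓ=5, odd), read p_9/q_9
k=0  a_k=14  p_k/q_k = 14/1
…
k=2  a_k=3  p_k/q_k = 59/4
k=3  a_k=3  p_k/q_k = 192/13
…
k=6  a_k=1  p_k/q_k = 7471/506
…
k=8  a_k=3  p_k/q_k = 96370/6527
k=9  a_k=1  p_k/q_k = 126003/8534
fundamental: x₁=126003, y₁=8534  (since 15876756009 − 218·72829156 = 1)
k=2:  x_2 = 126003·126003+218·8534·8534 = 31753512017,  y_2 = 126003·8534+8534·126003 = 2150619204

126003 8534
31753512017 2150619204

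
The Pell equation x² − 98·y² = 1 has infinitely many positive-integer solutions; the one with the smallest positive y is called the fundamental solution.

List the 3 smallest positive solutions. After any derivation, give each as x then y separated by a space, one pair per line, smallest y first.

[9; 1,8,1,18] for √98; ℓ=4 ⇒ convergent index 3
step 0: (9, 1)  from 9·(1,0) + (0,1)
…
step 2: (89, 9)  from 8·(10,1) + (9,1)
step 3: (99, 10)  from 1·(89,9) + (10,1)
(x₁, y₁) = (99, 10);  99² − 98·10² = 1 ✓
n=2: (99,10)∘(99,10) = (99·99+98·10·10, 99·10+10·99) = (19601,1980)
n=3: (19601,1980)∘(99,10) = (99·19601+98·10·1980, 99·1980+10·19601) = (3880899,392030)

99 10
19601 1980
3880899 392030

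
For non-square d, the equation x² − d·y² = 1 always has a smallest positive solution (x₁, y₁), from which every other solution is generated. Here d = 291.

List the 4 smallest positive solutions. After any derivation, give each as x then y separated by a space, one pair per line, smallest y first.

290 17
168199 9860
97555130 5718783
56581807201 3316884280

√291 = [17; 17,34, …], period ℓ=2 (even) → k=1
step 0: (17, 1)  from 17·(1,0) + (0,1)
step 1: (290, 17)  from 17·(17,1) + (1,0)
→ (290, 17).  Check: 290²=84100, 291·17²=84099, difference 1.
n=2: (290,17)∘(290,17) = (290·290+291·17·17, 290·17+17·290) = (168199,9860)
n=3: (168199,9860)∘(290,17) = (290·168199+291·17·9860, 290·9860+17·168199) = (97555130,5718783)
n=4: (97555130,5718783)∘(290,17) = (290·97555130+291·17·5718783, 290·5718783+17·97555130) = (56581807201,3316884280)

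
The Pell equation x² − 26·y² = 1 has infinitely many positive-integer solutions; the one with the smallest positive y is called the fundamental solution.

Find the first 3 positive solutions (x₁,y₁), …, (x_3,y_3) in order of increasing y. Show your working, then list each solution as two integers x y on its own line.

51 10
5201 1020
530451 104030

√26 = [5; 10, …], period ℓ=1 (odd) → k=1
k=0  a_k=5  p_k/q_k = 5/1
k=1  a_k=10  p_k/q_k = 51/10
→ (51, 10).  Check: 51²=2601, 26·10²=2600, difference 1.
(x_2, y_2) = (51·51 + 26·10·10, 51·10 + 10·51) = (5201, 1020)
(x_3, y_3) = (51·5201 + 26·10·1020, 51·1020 + 10·5201) = (530451, 104030)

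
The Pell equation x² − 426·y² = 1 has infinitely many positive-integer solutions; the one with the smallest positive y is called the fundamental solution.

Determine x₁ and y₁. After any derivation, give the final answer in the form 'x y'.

√426 = [20; 1,1,1,3,2,6,2,3,1,1,1,40, …], period ℓ=12 (even) → k=11
i=0: a=20 ⇒ p=20, q=1
…
i=5: a=2 ⇒ p=516, q=25
i=6: a=6 ⇒ p=3323, q=161
i=7: a=2 ⇒ p=7162, q=347
…
i=9: a=1 ⇒ p=31971, q=1549
i=10: a=1 ⇒ p=56780, q=2751
i=11: a=1 ⇒ p=88751, q=4300
→ (88751, 4300).  Check: 88751²=7876740001, 426·4300²=7876740000, difference 1.

88751 4300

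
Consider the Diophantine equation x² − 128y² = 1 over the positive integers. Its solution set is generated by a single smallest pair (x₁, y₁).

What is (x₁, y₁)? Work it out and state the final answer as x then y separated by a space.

[11; 3,5,3,22] for √128; ℓ=4 ⇒ convergent index 3
k=0  a_k=11  p_k/q_k = 11/1
…
k=2  a_k=5  p_k/q_k = 181/16
k=3  a_k=3  p_k/q_k = 577/51
→ (577, 51).  Check: 577²=332929, 128·51²=332928, difference 1.

577 51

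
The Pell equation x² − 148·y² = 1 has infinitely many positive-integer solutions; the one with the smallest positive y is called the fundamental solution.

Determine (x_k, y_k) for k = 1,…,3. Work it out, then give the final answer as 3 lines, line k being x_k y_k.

√148 = [12; 6,24, …], period ℓ=2 (even) → k=1
k=0  a_k=12  p_k/q_k = 12/1
k=1  a_k=6  p_k/q_k = 73/6
→ (73, 6).  Check: 73²=5329, 148·6²=5328, difference 1.
(73+6√148)^2 = 10657 + 876√148
(73+6√148)^3 = 1555849 + 127890√148

73 6
10657 876
1555849 127890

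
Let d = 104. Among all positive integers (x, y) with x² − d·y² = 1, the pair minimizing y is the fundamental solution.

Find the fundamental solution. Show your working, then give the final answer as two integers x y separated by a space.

51 5

d=104: √d = [10; 5,20] (ℓ=2, even), read p_1/q_1
a_0=10:  p_0=10·1+0=10,  q_0=10·0+1=1
a_1=5:  p_1=5·10+1=51,  q_1=5·1+0=5
(x₁, y₁) = (51, 5);  51² − 104·5² = 1 ✓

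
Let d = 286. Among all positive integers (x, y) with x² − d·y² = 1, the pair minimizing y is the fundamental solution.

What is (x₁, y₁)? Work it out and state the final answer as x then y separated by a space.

561835 33222

√286 = [16; 1,10,3,3,2,3,3,10,1,32, …], period ℓ=10 (even) → k=9
a_0=16:  p_0=16·1+0=16,  q_0=16·0+1=1
…
a_2=10:  p_2=10·17+16=186,  q_2=10·1+1=11
…
a_5=2:  p_5=2·1911+575=4397,  q_5=2·113+34=260
…
a_7=3:  p_7=3·15102+4397=49703,  q_7=3·893+260=2939
a_8=10:  p_8=10·49703+15102=512132,  q_8=10·2939+893=30283
a_9=1:  p_9=1·512132+49703=561835,  q_9=1·30283+2939=33222
(x₁, y₁) = (561835, 33222);  561835² − 286·33222² = 1 ✓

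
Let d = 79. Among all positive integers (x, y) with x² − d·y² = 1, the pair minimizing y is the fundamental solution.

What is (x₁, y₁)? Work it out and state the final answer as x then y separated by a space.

80 9

√79 → a₀=8, period (1,7,1,16); ℓ=4 even so k=3
step 0: (8, 1)  from 8·(1,0) + (0,1)
step 1: (9, 1)  from 1·(8,1) + (1,0)
step 2: (71, 8)  from 7·(9,1) + (8,1)
step 3: (80, 9)  from 1·(71,8) + (9,1)
fundamental: x₁=80, y₁=9  (since 6400 − 79·81 = 1)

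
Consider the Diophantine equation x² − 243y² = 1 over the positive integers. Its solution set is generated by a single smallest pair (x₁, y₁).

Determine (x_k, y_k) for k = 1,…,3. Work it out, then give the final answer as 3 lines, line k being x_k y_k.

70226 4505
9863382151 632736260
1385331749802026 88869073185015

√243 = [15; 1,1,2,3,15,3,2,1,1,30, …], period ℓ=10 (even) → k=9
i=0: a=15 ⇒ p=15, q=1
…
i=2: a=1 ⇒ p=31, q=2
i=3: a=2 ⇒ p=78, q=5
…
i=8: a=1 ⇒ p=41325, q=2651
i=9: a=1 ⇒ p=70226, q=4505
(x₁, y₁) = (70226, 4505);  70226² − 243·4505² = 1 ✓
n=2: (70226,4505)∘(70226,4505) = (70226·70226+243·4505·4505, 70226·4505+4505·70226) = (9863382151,632736260)
n=3: (9863382151,632736260)∘(70226,4505) = (70226·9863382151+243·4505·632736260, 70226·632736260+4505·9863382151) = (1385331749802026,88869073185015)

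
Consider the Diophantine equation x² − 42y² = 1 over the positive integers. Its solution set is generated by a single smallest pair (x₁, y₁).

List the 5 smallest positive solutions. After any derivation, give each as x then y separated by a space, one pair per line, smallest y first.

√42 = [6; 2,12, …], period ℓ=2 (even) → k=1
k=0  a_k=6  p_k/q_k = 6/1
k=1  a_k=2  p_k/q_k = 13/2
→ (13, 2).  Check: 13²=169, 42·2²=168, difference 1.
n=2: (13,2)∘(13,2) = (13·13+42·2·2, 13·2+2·13) = (337,52)
n=3: (337,52)∘(13,2) = (13·337+42·2·52, 13·52+2·337) = (8749,1350)
n=4: (8749,1350)∘(13,2) = (13·8749+42·2·1350, 13·1350+2·8749) = (227137,35048)
n=5: (227137,35048)∘(13,2) = (13·227137+42·2·35048, 13·35048+2·227137) = (5896813,909898)

13 2
337 52
8749 1350
227137 35048
5896813 909898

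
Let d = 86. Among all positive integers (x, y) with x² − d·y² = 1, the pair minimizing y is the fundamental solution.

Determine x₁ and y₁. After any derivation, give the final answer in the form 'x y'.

√86 = [9; 3,1,1,1,8,1,1,1,3,18, …], period ℓ=10 (even) → k=9
k=0  a_k=9  p_k/q_k = 9/1
k=1  a_k=3  p_k/q_k = 28/3
k=2  a_k=1  p_k/q_k = 37/4
…
k=5  a_k=8  p_k/q_k = 881/95
…
k=8  a_k=1  p_k/q_k = 2847/307
k=9  a_k=3  p_k/q_k = 10405/1122
(x₁, y₁) = (10405, 1122);  10405² − 86·1122² = 1 ✓

10405 1122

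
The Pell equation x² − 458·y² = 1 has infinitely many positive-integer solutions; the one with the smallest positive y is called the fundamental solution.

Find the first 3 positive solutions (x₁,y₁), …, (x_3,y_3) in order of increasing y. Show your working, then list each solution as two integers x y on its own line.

√458 = [21; 2,2,42, …], period ℓ=3 (odd) → k=5
step 0: (21, 1)  from 21·(1,0) + (0,1)
…
step 2: (107, 5)  from 2·(43,2) + (21,1)
…
step 4: (9181, 429)  from 2·(4537,212) + (107,5)
step 5: (22899, 1070)  from 2·(9181,429) + (4537,212)
fundamental: x₁=22899, y₁=1070  (since 524364201 − 458·1144900 = 1)
k=2:  x_2 = 22899·22899+458·1070·1070 = 1048728401,  y_2 = 22899·1070+1070·22899 = 49003860
k=3:  x_3 = 22899·1048728401+458·1070·49003860 = 48029663286099,  y_3 = 22899·49003860+1070·1048728401 = 2244278779210

22899 1070
1048728401 49003860
48029663286099 2244278779210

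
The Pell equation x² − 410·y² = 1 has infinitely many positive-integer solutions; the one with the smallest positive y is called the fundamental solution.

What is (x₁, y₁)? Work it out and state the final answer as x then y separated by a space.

√410 → a₀=20, period (4,40); ℓ=2 even so k=1
a_0=20:  p_0=20·1+0=20,  q_0=20·0+1=1
a_1=4:  p_1=4·20+1=81,  q_1=4·1+0=4
→ (81, 4).  Check: 81²=6561, 410·4²=6560, difference 1.

81 4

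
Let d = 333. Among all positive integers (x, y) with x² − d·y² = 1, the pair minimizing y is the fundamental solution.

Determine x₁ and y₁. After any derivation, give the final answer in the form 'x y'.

√333 = [18; 4,36, …], period ℓ=2 (even) → k=1
a_0=18:  p_0=18·1+0=18,  q_0=18·0+1=1
a_1=4:  p_1=4·18+1=73,  q_1=4·1+0=4
→ (73, 4).  Check: 73²=5329, 333·4²=5328, difference 1.

73 4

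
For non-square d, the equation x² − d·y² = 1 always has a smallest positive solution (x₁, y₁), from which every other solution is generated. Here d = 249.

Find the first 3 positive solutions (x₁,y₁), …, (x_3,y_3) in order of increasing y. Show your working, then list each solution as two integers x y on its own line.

d=249: √d = [15; 1,3,1,1,5,…,3,1,30] (ℓ=16, even), read p_15/q_15
step 0: (15, 1)  from 15·(1,0) + (0,1)
…
step 2: (63, 4)  from 3·(16,1) + (15,1)
step 3: (79, 5)  from 1·(63,4) + (16,1)
step 4: (142, 9)  from 1·(79,5) + (63,4)
step 5: (789, 50)  from 5·(142,9) + (79,5)
step 6: (931, 59)  from 1·(789,50) + (142,9)
step 7: (3582, 227)  from 3·(931,59) + (789,50)
step 8: (36751, 2329)  from 10·(3582,227) + (931,59)
step 9: (113835, 7214)  from 3·(36751,2329) + (3582,227)
step 10: (150586, 9543)  from 1·(113835,7214) + (36751,2329)
step 11: (866765, 54929)  from 5·(150586,9543) + (113835,7214)
step 12: (1017351, 64472)  from 1·(866765,54929) + (150586,9543)
step 13: (1884116, 119401)  from 1·(1017351,64472) + (866765,54929)
step 14: (6669699, 422675)  from 3·(1884116,119401) + (1017351,64472)
step 15: (8553815, 542076)  from 1·(6669699,422675) + (1884116,119401)
fundamental: x₁=8553815, y₁=542076  (since 73167751054225 − 249·293846389776 = 1)
(8553815+542076√249)^2 = 146335502108449 + 9273635639880√249
(8553815+542076√249)^3 = 2503453625935556812055 + 158649927281879742324√249

8553815 542076
146335502108449 9273635639880
2503453625935556812055 158649927281879742324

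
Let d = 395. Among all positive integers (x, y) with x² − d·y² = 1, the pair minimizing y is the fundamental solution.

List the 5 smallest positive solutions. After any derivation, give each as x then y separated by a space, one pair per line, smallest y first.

159 8
50561 2544
16078239 808984
5112829441 257254368
1625863683999 81806080040

d=395: √d = [19; 1,6,1,38] (ℓ=4, even), read p_3/q_3
step 0: (19, 1)  from 19·(1,0) + (0,1)
step 1: (20, 1)  from 1·(19,1) + (1,0)
step 2: (139, 7)  from 6·(20,1) + (19,1)
step 3: (159, 8)  from 1·(139,7) + (20,1)
fundamental: x₁=159, y₁=8  (since 25281 − 395·64 = 1)
k=2:  x_2 = 159·159+395·8·8 = 50561,  y_2 = 159·8+8·159 = 2544
k=3:  x_3 = 159·50561+395·8·2544 = 16078239,  y_3 = 159·2544+8·50561 = 808984
k=4:  x_4 = 159·16078239+395·8·808984 = 5112829441,  y_4 = 159·808984+8·16078239 = 257254368
k=5:  x_5 = 159·5112829441+395·8·257254368 = 1625863683999,  y_5 = 159·257254368+8·5112829441 = 81806080040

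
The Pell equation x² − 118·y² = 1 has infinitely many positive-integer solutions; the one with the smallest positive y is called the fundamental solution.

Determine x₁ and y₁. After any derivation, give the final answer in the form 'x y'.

306917 28254

[10; 1,6,3,2,10,2,3,6,1,20] for √118; ℓ=10 ⇒ convergent index 9
a_0=10:  p_0=10·1+0=10,  q_0=10·0+1=1
…
a_5=10:  p_5=10·554+239=5779,  q_5=10·51+22=532
…
a_8=6:  p_8=6·42115+12112=264802,  q_8=6·3877+1115=24377
a_9=1:  p_9=1·264802+42115=306917,  q_9=1·24377+3877=28254
→ (306917, 28254).  Check: 306917²=94198044889, 118·28254²=94198044888, difference 1.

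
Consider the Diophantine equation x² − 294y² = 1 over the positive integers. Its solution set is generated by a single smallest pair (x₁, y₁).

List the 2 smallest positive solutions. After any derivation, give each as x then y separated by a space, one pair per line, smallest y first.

[17; 6,1,4,1,6,34] for √294; ℓ=6 ⇒ convergent index 5
i=0: a=17 ⇒ p=17, q=1
…
i=2: a=1 ⇒ p=120, q=7
i=3: a=4 ⇒ p=583, q=34
i=4: a=1 ⇒ p=703, q=41
i=5: a=6 ⇒ p=4801, q=280
fundamental: x₁=4801, y₁=280  (since 23049601 − 294·78400 = 1)
(4801+280√294)^2 = 46099201 + 2688560√294

4801 280
46099201 2688560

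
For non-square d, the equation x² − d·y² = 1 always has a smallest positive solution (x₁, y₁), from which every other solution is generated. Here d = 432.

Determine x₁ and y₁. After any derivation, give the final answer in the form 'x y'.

[20; 1,3,1,1,1,3,1,40] for √432; ℓ=8 ⇒ convergent index 7
a_0=20:  p_0=20·1+0=20,  q_0=20·0+1=1
a_1=1:  p_1=1·20+1=21,  q_1=1·1+0=1
…
a_4=1:  p_4=1·104+83=187,  q_4=1·5+4=9
…
a_6=3:  p_6=3·291+187=1060,  q_6=3·14+9=51
a_7=1:  p_7=1·1060+291=1351,  q_7=1·51+14=65
fundamental: x₁=1351, y₁=65  (since 1825201 − 432·4225 = 1)

1351 65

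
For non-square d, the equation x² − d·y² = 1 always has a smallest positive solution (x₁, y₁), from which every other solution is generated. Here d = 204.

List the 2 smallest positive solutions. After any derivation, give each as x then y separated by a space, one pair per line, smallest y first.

4999 350
49980001 3499300

√204 → a₀=14, period (3,1,1,6,1,1,3,28); ℓ=8 even so k=7
i=0: a=14 ⇒ p=14, q=1
i=1: a=3 ⇒ p=43, q=3
i=2: a=1 ⇒ p=57, q=4
…
i=4: a=6 ⇒ p=657, q=46
…
i=6: a=1 ⇒ p=1414, q=99
i=7: a=3 ⇒ p=4999, q=350
fundamental: x₁=4999, y₁=350  (since 24990001 − 204·122500 = 1)
(x_2, y_2) = (4999·4999 + 204·350·350, 4999·350 + 350·4999) = (49980001, 3499300)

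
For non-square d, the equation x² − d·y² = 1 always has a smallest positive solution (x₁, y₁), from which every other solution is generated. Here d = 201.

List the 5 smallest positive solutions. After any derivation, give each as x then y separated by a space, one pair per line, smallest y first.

[14; 5,1,1,1,2,…,1,5,28] for √201; ℓ=14 ⇒ convergent index 13
i=0: a=14 ⇒ p=14, q=1
…
i=3: a=1 ⇒ p=156, q=11
…
i=6: a=1 ⇒ p=879, q=62
i=7: a=8 ⇒ p=7670, q=541
i=8: a=1 ⇒ p=8549, q=603
…
i=10: a=1 ⇒ p=33317, q=2350
…
i=12: a=1 ⇒ p=91402, q=6447
i=13: a=5 ⇒ p=515095, q=36332
fundamental: x₁=515095, y₁=36332  (since 265322859025 − 201·1320014224 = 1)
k=2:  x_2 = 515095·515095+201·36332·36332 = 530645718049,  y_2 = 515095·36332+36332·515095 = 37428863080
k=3:  x_3 = 515095·530645718049+201·36332·37428863080 = 546665912276384215,  y_3 = 515095·37428863080+36332·530645718049 = 38558840456348868
k=4:  x_4 = 515095·546665912276384215+201·36332·38558840456348868 = 563169756167477608732801,  y_4 = 515095·38558840456348868+36332·546665912276384215 = 39722931849688611461840
k=5:  x_5 = 515095·563169756167477608732801+201·36332·39722931849688611461840 = 580171851105627091828167877975,  y_5 = 515095·39722931849688611461840+36332·563169756167477608732801 = 40922167162192151801416600732

515095 36332
530645718049 37428863080
546665912276384215 38558840456348868
563169756167477608732801 39722931849688611461840
580171851105627091828167877975 40922167162192151801416600732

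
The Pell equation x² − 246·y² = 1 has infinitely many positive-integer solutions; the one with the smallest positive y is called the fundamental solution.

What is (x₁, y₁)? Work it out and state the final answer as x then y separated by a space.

88805 5662

d=246: √d = [15; 1,2,5,1,14,1,5,2,1,30] (ℓ=10, even), read p_9/q_9
step 0: (15, 1)  from 15·(1,0) + (0,1)
…
step 2: (47, 3)  from 2·(16,1) + (15,1)
…
step 4: (298, 19)  from 1·(251,16) + (47,3)
…
step 6: (4721, 301)  from 1·(4423,282) + (298,19)
…
step 8: (60777, 3875)  from 2·(28028,1787) + (4721,301)
step 9: (88805, 5662)  from 1·(60777,3875) + (28028,1787)
(x₁, y₁) = (88805, 5662);  88805² − 246·5662² = 1 ✓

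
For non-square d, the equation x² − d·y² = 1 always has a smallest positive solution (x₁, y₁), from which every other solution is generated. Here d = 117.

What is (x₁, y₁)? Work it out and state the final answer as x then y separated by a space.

649 60

√117 → a₀=10, period (1,4,2,4,1,20); ℓ=6 even so k=5
k=0  a_k=10  p_k/q_k = 10/1
…
k=2  a_k=4  p_k/q_k = 54/5
k=3  a_k=2  p_k/q_k = 119/11
k=4  a_k=4  p_k/q_k = 530/49
k=5  a_k=1  p_k/q_k = 649/60
(x₁, y₁) = (649, 60);  649² − 117·60² = 1 ✓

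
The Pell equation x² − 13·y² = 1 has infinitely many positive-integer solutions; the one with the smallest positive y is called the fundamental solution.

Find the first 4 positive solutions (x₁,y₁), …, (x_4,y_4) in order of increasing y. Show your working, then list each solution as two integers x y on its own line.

√13 → a₀=3, period (1,1,1,1,6); ℓ=5 odd so k=9
i=0: a=3 ⇒ p=3, q=1
…
i=4: a=1 ⇒ p=18, q=5
…
i=7: a=1 ⇒ p=256, q=71
i=8: a=1 ⇒ p=393, q=109
i=9: a=1 ⇒ p=649, q=180
→ (649, 180).  Check: 649²=421201, 13·180²=421200, difference 1.
k=2:  x_2 = 649·649+13·180·180 = 842401,  y_2 = 649·180+180·649 = 233640
k=3:  x_3 = 649·842401+13·180·233640 = 1093435849,  y_3 = 649·233640+180·842401 = 303264540
k=4:  x_4 = 649·1093435849+13·180·303264540 = 1419278889601,  y_4 = 649·303264540+180·1093435849 = 393637139280

649 180
842401 233640
1093435849 303264540
1419278889601 393637139280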